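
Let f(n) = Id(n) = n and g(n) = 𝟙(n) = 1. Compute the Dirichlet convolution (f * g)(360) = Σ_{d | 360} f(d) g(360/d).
(Id * 𝟙)(360) = 1170

Divisors of 360: [1, 2, 3, 4, 5, 6, 8, 9, 10, 12, 15, 18, 20, 24, 30, 36, 40, 45, 60, 72, 90, 120, 180, 360]. For each d | 360:
  d = 1: Id(1) · 𝟙(360/1) = 1 · 1 = 1
  d = 2: Id(2) · 𝟙(360/2) = 2 · 1 = 2
  d = 3: Id(3) · 𝟙(360/3) = 3 · 1 = 3
  d = 4: Id(4) · 𝟙(360/4) = 4 · 1 = 4
  d = 5: Id(5) · 𝟙(360/5) = 5 · 1 = 5
  d = 6: Id(6) · 𝟙(360/6) = 6 · 1 = 6
  d = 8: Id(8) · 𝟙(360/8) = 8 · 1 = 8
  d = 9: Id(9) · 𝟙(360/9) = 9 · 1 = 9
  d = 10: Id(10) · 𝟙(360/10) = 10 · 1 = 10
  d = 12: Id(12) · 𝟙(360/12) = 12 · 1 = 12
  d = 15: Id(15) · 𝟙(360/15) = 15 · 1 = 15
  d = 18: Id(18) · 𝟙(360/18) = 18 · 1 = 18
  d = 20: Id(20) · 𝟙(360/20) = 20 · 1 = 20
  d = 24: Id(24) · 𝟙(360/24) = 24 · 1 = 24
  d = 30: Id(30) · 𝟙(360/30) = 30 · 1 = 30
  d = 36: Id(36) · 𝟙(360/36) = 36 · 1 = 36
  d = 40: Id(40) · 𝟙(360/40) = 40 · 1 = 40
  d = 45: Id(45) · 𝟙(360/45) = 45 · 1 = 45
  d = 60: Id(60) · 𝟙(360/60) = 60 · 1 = 60
  d = 72: Id(72) · 𝟙(360/72) = 72 · 1 = 72
  d = 90: Id(90) · 𝟙(360/90) = 90 · 1 = 90
  d = 120: Id(120) · 𝟙(360/120) = 120 · 1 = 120
  d = 180: Id(180) · 𝟙(360/180) = 180 · 1 = 180
  d = 360: Id(360) · 𝟙(360/360) = 360 · 1 = 360
Summing: (Id * 𝟙)(360) = 1 + 2 + 3 + 4 + 5 + 6 + 8 + 9 + 10 + 12 + 15 + 18 + 20 + 24 + 30 + 36 + 40 + 45 + 60 + 72 + 90 + 120 + 180 + 360 = 1170.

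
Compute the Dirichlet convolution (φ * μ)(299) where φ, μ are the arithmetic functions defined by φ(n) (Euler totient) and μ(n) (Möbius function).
(φ * μ)(299) = 231

Divisors of 299: [1, 13, 23, 299]. For each d | 299:
  d = 1: φ(1) · μ(299/1) = 1 · 1 = 1
  d = 13: φ(13) · μ(299/13) = 12 · -1 = -12
  d = 23: φ(23) · μ(299/23) = 22 · -1 = -22
  d = 299: φ(299) · μ(299/299) = 264 · 1 = 264
Summing: (φ * μ)(299) = 1 + -12 + -22 + 264 = 231.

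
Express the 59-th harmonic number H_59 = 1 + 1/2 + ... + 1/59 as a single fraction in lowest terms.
H_59 = 15063255090319832863132951/3230237388259077233637600

Direct summation: H_59 = 1 + 1/2 + ... + 1/59. The least common denominator is lcm(1, ..., 59) = 9690712164777231700912800; over this denominator the numerator is 9690712164777231700912800 + 4845356082388615850456400 + 3230237388259077233637600 + 2422678041194307925228200 + 1938142432955446340182560 + 1615118694129538616818800 + 1384387452111033100130400 + 1211339020597153962614100 + 1076745796086359077879200 + 969071216477723170091280 + 880973833161566518264800 + 807559347064769308409400 + 745439397290556284685600 + 692193726055516550065200 + 646047477651815446727520 + 605669510298576981307050 + 570041892045719511818400 + 538372898043179538939600 + 510037482356696405311200 + 484535608238861585045640 + 461462484037011033376800 + 440486916580783259132400 + 421335311512053552213600 + 403779673532384654204700 + 387628486591089268036512 + 372719698645278142342800 + 358915265362119692626400 + 346096863027758275032600 + 334162488440594196583200 + 323023738825907723363760 + 312603618218620377448800 + 302834755149288490653525 + 293657944387188839421600 + 285020946022859755909200 + 276877490422206620026080 + 269186449021589769469800 + 261911139588573829754400 + 255018741178348202655600 + 248479799096852094895200 + 242267804119430792522820 + 236358833287249553680800 + 230731242018505516688400 + 225365399180865853509600 + 220243458290391629566200 + 215349159217271815575840 + 210667655756026776106800 + 206185365208026206402400 + 201889836766192327102350 + 197769636015861871447200 + 193814243295544634018256 + 190013964015239837272800 + 186359849322639071171400 + 182843625750513805677600 + 179457632681059846313200 + 176194766632313303652960 + 173048431513879137516300 + 170012494118898801770400 + 167081244220297098291600 + 164249358725037825439200 = 45189765270959498589398853, so H_59 = 45189765270959498589398853/9690712164777231700912800; reducing by gcd(45189765270959498589398853, 9690712164777231700912800) = 3 gives 15063255090319832863132951/3230237388259077233637600 ≈ 4.66320. (The PNT-adjacent estimate ln(59) + γ ≈ 4.65475 matches within O(1/n).)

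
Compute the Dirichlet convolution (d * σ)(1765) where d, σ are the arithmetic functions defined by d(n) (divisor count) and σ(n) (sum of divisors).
(d * σ)(1765) = 2848

Divisors of 1765: [1, 5, 353, 1765]. For each d | 1765:
  d = 1: d(1) · σ(1765/1) = 1 · 2124 = 2124
  d = 5: d(5) · σ(1765/5) = 2 · 354 = 708
  d = 353: d(353) · σ(1765/353) = 2 · 6 = 12
  d = 1765: d(1765) · σ(1765/1765) = 4 · 1 = 4
Summing: (d * σ)(1765) = 2124 + 708 + 12 + 4 = 2848.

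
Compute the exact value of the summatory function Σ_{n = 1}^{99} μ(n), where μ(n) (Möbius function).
Σ_{n ≤ 99} μ(n) = 1

Compute μ(n) for each 1 ≤ n ≤ 99: μ(1) = 1, μ(2) = -1, μ(3) = -1, μ(4) = 0, μ(5) = -1, μ(6) = 1, μ(7) = -1, μ(8) = 0, μ(9) = 0, μ(10) = 1, μ(11) = -1, μ(12) = 0, μ(13) = -1, μ(14) = 1, μ(15) = 1, μ(16) = 0, μ(17) = -1, μ(18) = 0, μ(19) = -1, μ(20) = 0, μ(21) = 1, μ(22) = 1, μ(23) = -1, μ(24) = 0, μ(25) = 0, μ(26) = 1, μ(27) = 0, μ(28) = 0, μ(29) = -1, μ(30) = -1, μ(31) = -1, μ(32) = 0, μ(33) = 1, μ(34) = 1, μ(35) = 1, μ(36) = 0, μ(37) = -1, μ(38) = 1, μ(39) = 1, μ(40) = 0, μ(41) = -1, μ(42) = -1, μ(43) = -1, μ(44) = 0, μ(45) = 0, μ(46) = 1, μ(47) = -1, μ(48) = 0, μ(49) = 0, μ(50) = 0, μ(51) = 1, μ(52) = 0, μ(53) = -1, μ(54) = 0, μ(55) = 1, μ(56) = 0, μ(57) = 1, μ(58) = 1, μ(59) = -1, μ(60) = 0, μ(61) = -1, μ(62) = 1, μ(63) = 0, μ(64) = 0, μ(65) = 1, μ(66) = -1, μ(67) = -1, μ(68) = 0, μ(69) = 1, μ(70) = -1, μ(71) = -1, μ(72) = 0, μ(73) = -1, μ(74) = 1, μ(75) = 0, μ(76) = 0, μ(77) = 1, μ(78) = -1, μ(79) = -1, μ(80) = 0, μ(81) = 0, μ(82) = 1, μ(83) = -1, μ(84) = 0, μ(85) = 1, μ(86) = 1, μ(87) = 1, μ(88) = 0, μ(89) = -1, μ(90) = 0, μ(91) = 1, μ(92) = 0, μ(93) = 1, μ(94) = 1, μ(95) = 1, μ(96) = 0, μ(97) = -1, μ(98) = 0, μ(99) = 0. Summing all 99 values: 1. (Mertens function M(x) = Σ_{n ≤ x} μ(n); on average M(x) should be small (PNT ⟺ M(x) = o(x)).)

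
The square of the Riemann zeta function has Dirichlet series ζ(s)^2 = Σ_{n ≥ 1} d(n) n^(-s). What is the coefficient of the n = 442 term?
d(442) = 8

ζ(s)^2 = (Σ 1/m^s)(Σ 1/k^s). The coefficient of 1/n^s in the product is the number of ordered pairs (m, k) with mk = n, which equals d(n). For n = 442, divisors are [1, 2, 13, 17, 26, 34, 221, 442], so d(442) = 8.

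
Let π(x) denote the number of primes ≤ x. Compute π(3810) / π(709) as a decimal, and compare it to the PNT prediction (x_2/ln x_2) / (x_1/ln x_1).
π(3810)/π(709) = 529/127 ≈ 4.1654;  PNT prediction ≈ 4.2779.

π(709) = 127 and π(3810) = 529, so π(3810)/π(709) ≈ 4.1654. The PNT-predicted ratio is (3810/ln(3810)) / (709/ln(709)) ≈ 4.2779. The two agree to within a few percent, as expected.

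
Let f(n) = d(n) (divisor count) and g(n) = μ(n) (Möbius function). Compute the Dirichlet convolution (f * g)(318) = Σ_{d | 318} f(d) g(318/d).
(d * μ)(318) = 1

Divisors of 318: [1, 2, 3, 6, 53, 106, 159, 318]. For each d | 318:
  d = 1: d(1) · μ(318/1) = 1 · -1 = -1
  d = 2: d(2) · μ(318/2) = 2 · 1 = 2
  d = 3: d(3) · μ(318/3) = 2 · 1 = 2
  d = 6: d(6) · μ(318/6) = 4 · -1 = -4
  d = 53: d(53) · μ(318/53) = 2 · 1 = 2
  d = 106: d(106) · μ(318/106) = 4 · -1 = -4
  d = 159: d(159) · μ(318/159) = 4 · -1 = -4
  d = 318: d(318) · μ(318/318) = 8 · 1 = 8
Summing: (d * μ)(318) = -1 + 2 + 2 + -4 + 2 + -4 + -4 + 8 = 1.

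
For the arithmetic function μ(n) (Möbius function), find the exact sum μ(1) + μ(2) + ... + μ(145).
Σ_{n ≤ 145} μ(n) = 0

Compute μ(n) for each 1 ≤ n ≤ 145: μ(1) = 1, μ(2) = -1, μ(3) = -1, μ(4) = 0, μ(5) = -1, μ(6) = 1, μ(7) = -1, μ(8) = 0, μ(9) = 0, μ(10) = 1, μ(11) = -1, μ(12) = 0, μ(13) = -1, μ(14) = 1, μ(15) = 1, μ(16) = 0, μ(17) = -1, μ(18) = 0, μ(19) = -1, μ(20) = 0, μ(21) = 1, μ(22) = 1, μ(23) = -1, μ(24) = 0, μ(25) = 0, μ(26) = 1, μ(27) = 0, μ(28) = 0, μ(29) = -1, μ(30) = -1, μ(31) = -1, μ(32) = 0, μ(33) = 1, μ(34) = 1, μ(35) = 1, μ(36) = 0, μ(37) = -1, μ(38) = 1, μ(39) = 1, μ(40) = 0, μ(41) = -1, μ(42) = -1, μ(43) = -1, μ(44) = 0, μ(45) = 0, μ(46) = 1, μ(47) = -1, μ(48) = 0, μ(49) = 0, μ(50) = 0, μ(51) = 1, μ(52) = 0, μ(53) = -1, μ(54) = 0, μ(55) = 1, μ(56) = 0, μ(57) = 1, μ(58) = 1, μ(59) = -1, μ(60) = 0, μ(61) = -1, μ(62) = 1, μ(63) = 0, μ(64) = 0, μ(65) = 1, μ(66) = -1, μ(67) = -1, μ(68) = 0, μ(69) = 1, μ(70) = -1, μ(71) = -1, μ(72) = 0, μ(73) = -1, μ(74) = 1, μ(75) = 0, μ(76) = 0, μ(77) = 1, μ(78) = -1, μ(79) = -1, μ(80) = 0, μ(81) = 0, μ(82) = 1, μ(83) = -1, μ(84) = 0, μ(85) = 1, μ(86) = 1, μ(87) = 1, μ(88) = 0, μ(89) = -1, μ(90) = 0, μ(91) = 1, μ(92) = 0, μ(93) = 1, μ(94) = 1, μ(95) = 1, μ(96) = 0, μ(97) = -1, μ(98) = 0, μ(99) = 0, μ(100) = 0, μ(101) = -1, μ(102) = -1, μ(103) = -1, μ(104) = 0, μ(105) = -1, μ(106) = 1, μ(107) = -1, μ(108) = 0, μ(109) = -1, μ(110) = -1, μ(111) = 1, μ(112) = 0, μ(113) = -1, μ(114) = -1, μ(115) = 1, μ(116) = 0, μ(117) = 0, μ(118) = 1, μ(119) = 1, μ(120) = 0, μ(121) = 0, μ(122) = 1, μ(123) = 1, μ(124) = 0, μ(125) = 0, μ(126) = 0, μ(127) = -1, μ(128) = 0, μ(129) = 1, μ(130) = -1, μ(131) = -1, μ(132) = 0, μ(133) = 1, μ(134) = 1, μ(135) = 0, μ(136) = 0, μ(137) = -1, μ(138) = -1, μ(139) = -1, μ(140) = 0, μ(141) = 1, μ(142) = 1, μ(143) = 1, μ(144) = 0, μ(145) = 1. Summing all 145 values: 0. (Mertens function M(x) = Σ_{n ≤ x} μ(n); on average M(x) should be small (PNT ⟺ M(x) = o(x)).)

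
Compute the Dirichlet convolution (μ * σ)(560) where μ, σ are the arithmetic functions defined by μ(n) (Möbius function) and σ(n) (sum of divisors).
(μ * σ)(560) = 560

Divisors of 560: [1, 2, 4, 5, 7, 8, 10, 14, 16, 20, 28, 35, 40, 56, 70, 80, 112, 140, 280, 560]. For each d | 560:
  d = 1: μ(1) · σ(560/1) = 1 · 1488 = 1488
  d = 2: μ(2) · σ(560/2) = -1 · 720 = -720
  d = 4: μ(4) · σ(560/4) = 0 · 336 = 0
  d = 5: μ(5) · σ(560/5) = -1 · 248 = -248
  d = 7: μ(7) · σ(560/7) = -1 · 186 = -186
  d = 8: μ(8) · σ(560/8) = 0 · 144 = 0
  d = 10: μ(10) · σ(560/10) = 1 · 120 = 120
  d = 14: μ(14) · σ(560/14) = 1 · 90 = 90
  d = 16: μ(16) · σ(560/16) = 0 · 48 = 0
  d = 20: μ(20) · σ(560/20) = 0 · 56 = 0
  d = 28: μ(28) · σ(560/28) = 0 · 42 = 0
  d = 35: μ(35) · σ(560/35) = 1 · 31 = 31
  d = 40: μ(40) · σ(560/40) = 0 · 24 = 0
  d = 56: μ(56) · σ(560/56) = 0 · 18 = 0
  d = 70: μ(70) · σ(560/70) = -1 · 15 = -15
  d = 80: μ(80) · σ(560/80) = 0 · 8 = 0
  d = 112: μ(112) · σ(560/112) = 0 · 6 = 0
  d = 140: μ(140) · σ(560/140) = 0 · 7 = 0
  d = 280: μ(280) · σ(560/280) = 0 · 3 = 0
  d = 560: μ(560) · σ(560/560) = 0 · 1 = 0
Summing: (μ * σ)(560) = 1488 + -720 + 0 + -248 + -186 + 0 + 120 + 90 + 0 + 0 + 0 + 31 + 0 + 0 + -15 + 0 + 0 + 0 + 0 + 0 = 560.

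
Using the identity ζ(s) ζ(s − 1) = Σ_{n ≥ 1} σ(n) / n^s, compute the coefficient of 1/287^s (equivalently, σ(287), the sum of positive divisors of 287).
σ(287) = 336

In the product (Σ m^0/m^s)(Σ k / k^s) = Σ (Σ_{d | n} d) / n^s, the coefficient of 1/n^s is σ(n) = Σ_{d | n} d. For n = 287, divisors are [1, 7, 41, 287]; summing: σ(287) = 336.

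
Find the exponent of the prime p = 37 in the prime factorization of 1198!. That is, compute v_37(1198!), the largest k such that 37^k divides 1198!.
v_37(1198!) = 32

Legendre's formula: v_p(n!) = Σ_{k ≥ 1} ⌊n / p^k⌋. For p = 37, n = 1198, the terms are:
  ⌊1198/37^1⌋ = ⌊1198/37⌋ = 32
(the next term ⌊1198/37^2⌋ = 0, terminating the sum). Summing: v_37(1198!) = 32 = 32.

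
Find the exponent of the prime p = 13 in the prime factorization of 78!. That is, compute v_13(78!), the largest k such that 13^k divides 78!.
v_13(78!) = 6

Legendre's formula: v_p(n!) = Σ_{k ≥ 1} ⌊n / p^k⌋. For p = 13, n = 78, the terms are:
  ⌊78/13^1⌋ = ⌊78/13⌋ = 6
(the next term ⌊78/13^2⌋ = 0, terminating the sum). Summing: v_13(78!) = 6 = 6.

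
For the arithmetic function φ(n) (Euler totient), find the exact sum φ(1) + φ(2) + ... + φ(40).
Σ_{n ≤ 40} φ(n) = 490

Compute φ(n) for each 1 ≤ n ≤ 40: φ(1) = 1, φ(2) = 1, φ(3) = 2, φ(4) = 2, φ(5) = 4, φ(6) = 2, φ(7) = 6, φ(8) = 4, φ(9) = 6, φ(10) = 4, φ(11) = 10, φ(12) = 4, φ(13) = 12, φ(14) = 6, φ(15) = 8, φ(16) = 8, φ(17) = 16, φ(18) = 6, φ(19) = 18, φ(20) = 8, φ(21) = 12, φ(22) = 10, φ(23) = 22, φ(24) = 8, φ(25) = 20, φ(26) = 12, φ(27) = 18, φ(28) = 12, φ(29) = 28, φ(30) = 8, φ(31) = 30, φ(32) = 16, φ(33) = 20, φ(34) = 16, φ(35) = 24, φ(36) = 12, φ(37) = 36, φ(38) = 18, φ(39) = 24, φ(40) = 16. Summing all 40 values: 490. (Average order: Σ_{n ≤ x} φ(n) ~ (3/π²) x². For x = 40, (3/π²)·40² ≈ 486.34.)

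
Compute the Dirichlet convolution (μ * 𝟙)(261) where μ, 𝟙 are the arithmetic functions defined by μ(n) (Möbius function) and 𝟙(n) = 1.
(μ * 𝟙)(261) = 0

Divisors of 261: [1, 3, 9, 29, 87, 261]. For each d | 261:
  d = 1: μ(1) · 𝟙(261/1) = 1 · 1 = 1
  d = 3: μ(3) · 𝟙(261/3) = -1 · 1 = -1
  d = 9: μ(9) · 𝟙(261/9) = 0 · 1 = 0
  d = 29: μ(29) · 𝟙(261/29) = -1 · 1 = -1
  d = 87: μ(87) · 𝟙(261/87) = 1 · 1 = 1
  d = 261: μ(261) · 𝟙(261/261) = 0 · 1 = 0
Summing: (μ * 𝟙)(261) = 1 + -1 + 0 + -1 + 1 + 0 = 0.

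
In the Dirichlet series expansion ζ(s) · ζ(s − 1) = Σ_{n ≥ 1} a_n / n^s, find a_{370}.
σ(370) = 684

In the product (Σ m^0/m^s)(Σ k / k^s) = Σ (Σ_{d | n} d) / n^s, the coefficient of 1/n^s is σ(n) = Σ_{d | n} d. For n = 370, divisors are [1, 2, 5, 10, 37, 74, 185, 370]; summing: σ(370) = 684.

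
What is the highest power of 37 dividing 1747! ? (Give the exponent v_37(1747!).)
v_37(1747!) = 48

Legendre's formula: v_p(n!) = Σ_{k ≥ 1} ⌊n / p^k⌋. For p = 37, n = 1747, the terms are:
  ⌊1747/37^1⌋ = ⌊1747/37⌋ = 47
  ⌊1747/37^2⌋ = ⌊1747/1369⌋ = 1
(the next term ⌊1747/37^3⌋ = 0, terminating the sum). Summing: v_37(1747!) = 47 + 1 = 48.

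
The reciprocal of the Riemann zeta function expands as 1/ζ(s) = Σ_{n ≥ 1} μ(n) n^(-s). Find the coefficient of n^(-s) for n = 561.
μ(561) = -1

Factor n = 561 = 3 · 11 · 17. μ(n) = 0 if any exponent ≥ 2 (not squarefree); otherwise μ(n) = (−1)^{ω(n)} where ω(n) is the number of distinct prime factors. Applying: μ(561) = -1.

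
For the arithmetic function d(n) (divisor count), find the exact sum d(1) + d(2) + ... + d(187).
Σ_{n ≤ 187} d(n) = 1009

Compute d(n) for each 1 ≤ n ≤ 187: d(1) = 1, d(2) = 2, d(3) = 2, d(4) = 3, d(5) = 2, d(6) = 4, d(7) = 2, d(8) = 4, d(9) = 3, d(10) = 4, d(11) = 2, d(12) = 6, d(13) = 2, d(14) = 4, d(15) = 4, d(16) = 5, d(17) = 2, d(18) = 6, d(19) = 2, d(20) = 6, d(21) = 4, d(22) = 4, d(23) = 2, d(24) = 8, d(25) = 3, d(26) = 4, d(27) = 4, d(28) = 6, d(29) = 2, d(30) = 8, d(31) = 2, d(32) = 6, d(33) = 4, d(34) = 4, d(35) = 4, d(36) = 9, d(37) = 2, d(38) = 4, d(39) = 4, d(40) = 8, d(41) = 2, d(42) = 8, d(43) = 2, d(44) = 6, d(45) = 6, d(46) = 4, d(47) = 2, d(48) = 10, d(49) = 3, d(50) = 6, d(51) = 4, d(52) = 6, d(53) = 2, d(54) = 8, d(55) = 4, d(56) = 8, d(57) = 4, d(58) = 4, d(59) = 2, d(60) = 12, d(61) = 2, d(62) = 4, d(63) = 6, d(64) = 7, d(65) = 4, d(66) = 8, d(67) = 2, d(68) = 6, d(69) = 4, d(70) = 8, d(71) = 2, d(72) = 12, d(73) = 2, d(74) = 4, d(75) = 6, d(76) = 6, d(77) = 4, d(78) = 8, d(79) = 2, d(80) = 10, d(81) = 5, d(82) = 4, d(83) = 2, d(84) = 12, d(85) = 4, d(86) = 4, d(87) = 4, d(88) = 8, d(89) = 2, d(90) = 12, d(91) = 4, d(92) = 6, d(93) = 4, d(94) = 4, d(95) = 4, d(96) = 12, d(97) = 2, d(98) = 6, d(99) = 6, d(100) = 9, d(101) = 2, d(102) = 8, d(103) = 2, d(104) = 8, d(105) = 8, d(106) = 4, d(107) = 2, d(108) = 12, d(109) = 2, d(110) = 8, d(111) = 4, d(112) = 10, d(113) = 2, d(114) = 8, d(115) = 4, d(116) = 6, d(117) = 6, d(118) = 4, d(119) = 4, d(120) = 16, d(121) = 3, d(122) = 4, d(123) = 4, d(124) = 6, d(125) = 4, d(126) = 12, d(127) = 2, d(128) = 8, d(129) = 4, d(130) = 8, d(131) = 2, d(132) = 12, d(133) = 4, d(134) = 4, d(135) = 8, d(136) = 8, d(137) = 2, d(138) = 8, d(139) = 2, d(140) = 12, d(141) = 4, d(142) = 4, d(143) = 4, d(144) = 15, d(145) = 4, d(146) = 4, d(147) = 6, d(148) = 6, d(149) = 2, d(150) = 12, d(151) = 2, d(152) = 8, d(153) = 6, d(154) = 8, d(155) = 4, d(156) = 12, d(157) = 2, d(158) = 4, d(159) = 4, d(160) = 12, d(161) = 4, d(162) = 10, d(163) = 2, d(164) = 6, d(165) = 8, d(166) = 4, d(167) = 2, d(168) = 16, d(169) = 3, d(170) = 8, d(171) = 6, d(172) = 6, d(173) = 2, d(174) = 8, d(175) = 6, d(176) = 10, d(177) = 4, d(178) = 4, d(179) = 2, d(180) = 18, d(181) = 2, d(182) = 8, d(183) = 4, d(184) = 8, d(185) = 4, d(186) = 8, d(187) = 4. Summing all 187 values: 1009. (Dirichlet's divisor formula: Σ_{n ≤ x} d(n) = x ln(x) + (2γ − 1) x + O(√x). For x = 187, the asymptotic estimate is ≈ 1007.10.)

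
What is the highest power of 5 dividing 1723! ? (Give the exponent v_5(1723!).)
v_5(1723!) = 427

Legendre's formula: v_p(n!) = Σ_{k ≥ 1} ⌊n / p^k⌋. For p = 5, n = 1723, the terms are:
  ⌊1723/5^1⌋ = ⌊1723/5⌋ = 344
  ⌊1723/5^2⌋ = ⌊1723/25⌋ = 68
  ⌊1723/5^3⌋ = ⌊1723/125⌋ = 13
  ⌊1723/5^4⌋ = ⌊1723/625⌋ = 2
(the next term ⌊1723/5^5⌋ = 0, terminating the sum). Summing: v_5(1723!) = 344 + 68 + 13 + 2 = 427.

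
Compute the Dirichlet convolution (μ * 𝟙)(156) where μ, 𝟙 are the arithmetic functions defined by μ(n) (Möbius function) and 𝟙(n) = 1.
(μ * 𝟙)(156) = 0

Divisors of 156: [1, 2, 3, 4, 6, 12, 13, 26, 39, 52, 78, 156]. For each d | 156:
  d = 1: μ(1) · 𝟙(156/1) = 1 · 1 = 1
  d = 2: μ(2) · 𝟙(156/2) = -1 · 1 = -1
  d = 3: μ(3) · 𝟙(156/3) = -1 · 1 = -1
  d = 4: μ(4) · 𝟙(156/4) = 0 · 1 = 0
  d = 6: μ(6) · 𝟙(156/6) = 1 · 1 = 1
  d = 12: μ(12) · 𝟙(156/12) = 0 · 1 = 0
  d = 13: μ(13) · 𝟙(156/13) = -1 · 1 = -1
  d = 26: μ(26) · 𝟙(156/26) = 1 · 1 = 1
  d = 39: μ(39) · 𝟙(156/39) = 1 · 1 = 1
  d = 52: μ(52) · 𝟙(156/52) = 0 · 1 = 0
  d = 78: μ(78) · 𝟙(156/78) = -1 · 1 = -1
  d = 156: μ(156) · 𝟙(156/156) = 0 · 1 = 0
Summing: (μ * 𝟙)(156) = 1 + -1 + -1 + 0 + 1 + 0 + -1 + 1 + 1 + 0 + -1 + 0 = 0.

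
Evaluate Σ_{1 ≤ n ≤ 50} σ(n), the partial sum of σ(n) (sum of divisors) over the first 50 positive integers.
Σ_{n ≤ 50} σ(n) = 2080

Compute σ(n) for each 1 ≤ n ≤ 50: σ(1) = 1, σ(2) = 3, σ(3) = 4, σ(4) = 7, σ(5) = 6, σ(6) = 12, σ(7) = 8, σ(8) = 15, σ(9) = 13, σ(10) = 18, σ(11) = 12, σ(12) = 28, σ(13) = 14, σ(14) = 24, σ(15) = 24, σ(16) = 31, σ(17) = 18, σ(18) = 39, σ(19) = 20, σ(20) = 42, σ(21) = 32, σ(22) = 36, σ(23) = 24, σ(24) = 60, σ(25) = 31, σ(26) = 42, σ(27) = 40, σ(28) = 56, σ(29) = 30, σ(30) = 72, σ(31) = 32, σ(32) = 63, σ(33) = 48, σ(34) = 54, σ(35) = 48, σ(36) = 91, σ(37) = 38, σ(38) = 60, σ(39) = 56, σ(40) = 90, σ(41) = 42, σ(42) = 96, σ(43) = 44, σ(44) = 84, σ(45) = 78, σ(46) = 72, σ(47) = 48, σ(48) = 124, σ(49) = 57, σ(50) = 93. Summing all 50 values: 2080. (Average order: Σ_{n ≤ x} σ(n) ~ (π²/12) x². For x = 50, (π²/12)·50² ≈ 2056.17.)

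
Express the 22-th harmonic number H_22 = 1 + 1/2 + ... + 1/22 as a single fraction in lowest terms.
H_22 = 19093197/5173168

Direct summation: H_22 = 1 + 1/2 + ... + 1/22. The least common denominator is lcm(1, ..., 22) = 232792560; over this denominator the numerator is 232792560 + 116396280 + 77597520 + 58198140 + 46558512 + 38798760 + 33256080 + 29099070 + 25865840 + 23279256 + 21162960 + 19399380 + 17907120 + 16628040 + 15519504 + 14549535 + 13693680 + 12932920 + 12252240 + 11639628 + 11085360 + 10581480 = 859193865, so H_22 = 859193865/232792560; reducing by gcd(859193865, 232792560) = 45 gives 19093197/5173168 ≈ 3.69081. (The PNT-adjacent estimate ln(22) + γ ≈ 3.66826 matches within O(1/n).)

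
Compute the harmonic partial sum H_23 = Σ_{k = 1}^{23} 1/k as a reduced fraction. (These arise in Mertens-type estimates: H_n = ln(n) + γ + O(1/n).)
H_23 = 444316699/118982864

Direct summation: H_23 = 1 + 1/2 + ... + 1/23. The least common denominator is lcm(1, ..., 23) = 5354228880; over this denominator the numerator is 5354228880 + 2677114440 + 1784742960 + 1338557220 + 1070845776 + 892371480 + 764889840 + 669278610 + 594914320 + 535422888 + 486748080 + 446185740 + 411863760 + 382444920 + 356948592 + 334639305 + 314954640 + 297457160 + 281801520 + 267711444 + 254963280 + 243374040 + 232792560 = 19994251455, so H_23 = 19994251455/5354228880; reducing by gcd(19994251455, 5354228880) = 45 gives 444316699/118982864 ≈ 3.73429. (The PNT-adjacent estimate ln(23) + γ ≈ 3.71271 matches within O(1/n).)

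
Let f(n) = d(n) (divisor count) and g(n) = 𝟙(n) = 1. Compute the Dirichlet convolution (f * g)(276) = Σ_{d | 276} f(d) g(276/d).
(d * 𝟙)(276) = 54

Divisors of 276: [1, 2, 3, 4, 6, 12, 23, 46, 69, 92, 138, 276]. For each d | 276:
  d = 1: d(1) · 𝟙(276/1) = 1 · 1 = 1
  d = 2: d(2) · 𝟙(276/2) = 2 · 1 = 2
  d = 3: d(3) · 𝟙(276/3) = 2 · 1 = 2
  d = 4: d(4) · 𝟙(276/4) = 3 · 1 = 3
  d = 6: d(6) · 𝟙(276/6) = 4 · 1 = 4
  d = 12: d(12) · 𝟙(276/12) = 6 · 1 = 6
  d = 23: d(23) · 𝟙(276/23) = 2 · 1 = 2
  d = 46: d(46) · 𝟙(276/46) = 4 · 1 = 4
  d = 69: d(69) · 𝟙(276/69) = 4 · 1 = 4
  d = 92: d(92) · 𝟙(276/92) = 6 · 1 = 6
  d = 138: d(138) · 𝟙(276/138) = 8 · 1 = 8
  d = 276: d(276) · 𝟙(276/276) = 12 · 1 = 12
Summing: (d * 𝟙)(276) = 1 + 2 + 2 + 3 + 4 + 6 + 2 + 4 + 4 + 6 + 8 + 12 = 54.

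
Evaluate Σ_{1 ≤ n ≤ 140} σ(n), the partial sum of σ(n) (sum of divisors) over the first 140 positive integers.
Σ_{n ≤ 140} σ(n) = 16207

Compute σ(n) for each 1 ≤ n ≤ 140: σ(1) = 1, σ(2) = 3, σ(3) = 4, σ(4) = 7, σ(5) = 6, σ(6) = 12, σ(7) = 8, σ(8) = 15, σ(9) = 13, σ(10) = 18, σ(11) = 12, σ(12) = 28, σ(13) = 14, σ(14) = 24, σ(15) = 24, σ(16) = 31, σ(17) = 18, σ(18) = 39, σ(19) = 20, σ(20) = 42, σ(21) = 32, σ(22) = 36, σ(23) = 24, σ(24) = 60, σ(25) = 31, σ(26) = 42, σ(27) = 40, σ(28) = 56, σ(29) = 30, σ(30) = 72, σ(31) = 32, σ(32) = 63, σ(33) = 48, σ(34) = 54, σ(35) = 48, σ(36) = 91, σ(37) = 38, σ(38) = 60, σ(39) = 56, σ(40) = 90, σ(41) = 42, σ(42) = 96, σ(43) = 44, σ(44) = 84, σ(45) = 78, σ(46) = 72, σ(47) = 48, σ(48) = 124, σ(49) = 57, σ(50) = 93, σ(51) = 72, σ(52) = 98, σ(53) = 54, σ(54) = 120, σ(55) = 72, σ(56) = 120, σ(57) = 80, σ(58) = 90, σ(59) = 60, σ(60) = 168, σ(61) = 62, σ(62) = 96, σ(63) = 104, σ(64) = 127, σ(65) = 84, σ(66) = 144, σ(67) = 68, σ(68) = 126, σ(69) = 96, σ(70) = 144, σ(71) = 72, σ(72) = 195, σ(73) = 74, σ(74) = 114, σ(75) = 124, σ(76) = 140, σ(77) = 96, σ(78) = 168, σ(79) = 80, σ(80) = 186, σ(81) = 121, σ(82) = 126, σ(83) = 84, σ(84) = 224, σ(85) = 108, σ(86) = 132, σ(87) = 120, σ(88) = 180, σ(89) = 90, σ(90) = 234, σ(91) = 112, σ(92) = 168, σ(93) = 128, σ(94) = 144, σ(95) = 120, σ(96) = 252, σ(97) = 98, σ(98) = 171, σ(99) = 156, σ(100) = 217, σ(101) = 102, σ(102) = 216, σ(103) = 104, σ(104) = 210, σ(105) = 192, σ(106) = 162, σ(107) = 108, σ(108) = 280, σ(109) = 110, σ(110) = 216, σ(111) = 152, σ(112) = 248, σ(113) = 114, σ(114) = 240, σ(115) = 144, σ(116) = 210, σ(117) = 182, σ(118) = 180, σ(119) = 144, σ(120) = 360, σ(121) = 133, σ(122) = 186, σ(123) = 168, σ(124) = 224, σ(125) = 156, σ(126) = 312, σ(127) = 128, σ(128) = 255, σ(129) = 176, σ(130) = 252, σ(131) = 132, σ(132) = 336, σ(133) = 160, σ(134) = 204, σ(135) = 240, σ(136) = 270, σ(137) = 138, σ(138) = 288, σ(139) = 140, σ(140) = 336. Summing all 140 values: 16207. (Average order: Σ_{n ≤ x} σ(n) ~ (π²/12) x². For x = 140, (π²/12)·140² ≈ 16120.35.)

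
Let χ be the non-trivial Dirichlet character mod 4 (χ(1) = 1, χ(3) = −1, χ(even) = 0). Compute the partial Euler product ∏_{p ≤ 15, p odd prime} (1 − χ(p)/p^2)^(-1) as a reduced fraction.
∏ = 143143/156160

The odd primes p ≤ 15 are [3, 5, 7, 11, 13]. For each, χ(p) = 1 if p ≡ 1 mod 4, χ(p) = −1 if p ≡ 3 mod 4. Taking (1 − χ(p)/p^2)^(-1) = p^2/(p^2 − χ(p)): (1 − (-1)/3^2)^(-1) · (1 − (1)/5^2)^(-1) · (1 − (-1)/7^2)^(-1) · (1 − (-1)/11^2)^(-1) · (1 − (1)/13^2)^(-1) = 143143/156160.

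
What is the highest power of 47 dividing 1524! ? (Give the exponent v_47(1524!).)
v_47(1524!) = 32

Legendre's formula: v_p(n!) = Σ_{k ≥ 1} ⌊n / p^k⌋. For p = 47, n = 1524, the terms are:
  ⌊1524/47^1⌋ = ⌊1524/47⌋ = 32
(the next term ⌊1524/47^2⌋ = 0, terminating the sum). Summing: v_47(1524!) = 32 = 32.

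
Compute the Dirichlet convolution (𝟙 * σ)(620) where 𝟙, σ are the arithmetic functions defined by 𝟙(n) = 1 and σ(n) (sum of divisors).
(𝟙 * σ)(620) = 2541

Divisors of 620: [1, 2, 4, 5, 10, 20, 31, 62, 124, 155, 310, 620]. For each d | 620:
  d = 1: 𝟙(1) · σ(620/1) = 1 · 1344 = 1344
  d = 2: 𝟙(2) · σ(620/2) = 1 · 576 = 576
  d = 4: 𝟙(4) · σ(620/4) = 1 · 192 = 192
  d = 5: 𝟙(5) · σ(620/5) = 1 · 224 = 224
  d = 10: 𝟙(10) · σ(620/10) = 1 · 96 = 96
  d = 20: 𝟙(20) · σ(620/20) = 1 · 32 = 32
  d = 31: 𝟙(31) · σ(620/31) = 1 · 42 = 42
  d = 62: 𝟙(62) · σ(620/62) = 1 · 18 = 18
  d = 124: 𝟙(124) · σ(620/124) = 1 · 6 = 6
  d = 155: 𝟙(155) · σ(620/155) = 1 · 7 = 7
  d = 310: 𝟙(310) · σ(620/310) = 1 · 3 = 3
  d = 620: 𝟙(620) · σ(620/620) = 1 · 1 = 1
Summing: (𝟙 * σ)(620) = 1344 + 576 + 192 + 224 + 96 + 32 + 42 + 18 + 6 + 7 + 3 + 1 = 2541.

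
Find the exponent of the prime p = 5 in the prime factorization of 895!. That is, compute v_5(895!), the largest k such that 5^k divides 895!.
v_5(895!) = 222

Legendre's formula: v_p(n!) = Σ_{k ≥ 1} ⌊n / p^k⌋. For p = 5, n = 895, the terms are:
  ⌊895/5^1⌋ = ⌊895/5⌋ = 179
  ⌊895/5^2⌋ = ⌊895/25⌋ = 35
  ⌊895/5^3⌋ = ⌊895/125⌋ = 7
  ⌊895/5^4⌋ = ⌊895/625⌋ = 1
(the next term ⌊895/5^5⌋ = 0, terminating the sum). Summing: v_5(895!) = 179 + 35 + 7 + 1 = 222.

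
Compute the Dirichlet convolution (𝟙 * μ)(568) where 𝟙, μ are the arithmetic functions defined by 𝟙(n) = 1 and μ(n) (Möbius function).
(𝟙 * μ)(568) = 0

Divisors of 568: [1, 2, 4, 8, 71, 142, 284, 568]. For each d | 568:
  d = 1: 𝟙(1) · μ(568/1) = 1 · 0 = 0
  d = 2: 𝟙(2) · μ(568/2) = 1 · 0 = 0
  d = 4: 𝟙(4) · μ(568/4) = 1 · 1 = 1
  d = 8: 𝟙(8) · μ(568/8) = 1 · -1 = -1
  d = 71: 𝟙(71) · μ(568/71) = 1 · 0 = 0
  d = 142: 𝟙(142) · μ(568/142) = 1 · 0 = 0
  d = 284: 𝟙(284) · μ(568/284) = 1 · -1 = -1
  d = 568: 𝟙(568) · μ(568/568) = 1 · 1 = 1
Summing: (𝟙 * μ)(568) = 0 + 0 + 1 + -1 + 0 + 0 + -1 + 1 = 0.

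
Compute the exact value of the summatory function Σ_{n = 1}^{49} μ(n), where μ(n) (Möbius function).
Σ_{n ≤ 49} μ(n) = -3

Compute μ(n) for each 1 ≤ n ≤ 49: μ(1) = 1, μ(2) = -1, μ(3) = -1, μ(4) = 0, μ(5) = -1, μ(6) = 1, μ(7) = -1, μ(8) = 0, μ(9) = 0, μ(10) = 1, μ(11) = -1, μ(12) = 0, μ(13) = -1, μ(14) = 1, μ(15) = 1, μ(16) = 0, μ(17) = -1, μ(18) = 0, μ(19) = -1, μ(20) = 0, μ(21) = 1, μ(22) = 1, μ(23) = -1, μ(24) = 0, μ(25) = 0, μ(26) = 1, μ(27) = 0, μ(28) = 0, μ(29) = -1, μ(30) = -1, μ(31) = -1, μ(32) = 0, μ(33) = 1, μ(34) = 1, μ(35) = 1, μ(36) = 0, μ(37) = -1, μ(38) = 1, μ(39) = 1, μ(40) = 0, μ(41) = -1, μ(42) = -1, μ(43) = -1, μ(44) = 0, μ(45) = 0, μ(46) = 1, μ(47) = -1, μ(48) = 0, μ(49) = 0. Summing all 49 values: -3. (Mertens function M(x) = Σ_{n ≤ x} μ(n); on average M(x) should be small (PNT ⟺ M(x) = o(x)).)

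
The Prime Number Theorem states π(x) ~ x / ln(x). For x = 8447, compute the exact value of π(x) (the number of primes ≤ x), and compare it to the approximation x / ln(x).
π(8447) = 1057;  x/ln(x) ≈ 934.24;  relative error ≈ 11.61%.

Directly count primes up to 8447: π(8447) = 1057. The PNT approximation gives 8447/ln(8447) ≈ 8447/9.04157 ≈ 934.24. Relative error (π(x) − x/ln(x)) / π(x) ≈ 11.61%; the approximation is known to undercount slightly (Li(x) is a better estimate).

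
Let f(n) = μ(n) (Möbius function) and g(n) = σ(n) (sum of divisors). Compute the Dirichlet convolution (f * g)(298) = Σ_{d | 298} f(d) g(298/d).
(μ * σ)(298) = 298

Divisors of 298: [1, 2, 149, 298]. For each d | 298:
  d = 1: μ(1) · σ(298/1) = 1 · 450 = 450
  d = 2: μ(2) · σ(298/2) = -1 · 150 = -150
  d = 149: μ(149) · σ(298/149) = -1 · 3 = -3
  d = 298: μ(298) · σ(298/298) = 1 · 1 = 1
Summing: (μ * σ)(298) = 450 + -150 + -3 + 1 = 298.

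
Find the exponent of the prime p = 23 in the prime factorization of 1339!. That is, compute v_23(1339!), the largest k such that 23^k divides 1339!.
v_23(1339!) = 60

Legendre's formula: v_p(n!) = Σ_{k ≥ 1} ⌊n / p^k⌋. For p = 23, n = 1339, the terms are:
  ⌊1339/23^1⌋ = ⌊1339/23⌋ = 58
  ⌊1339/23^2⌋ = ⌊1339/529⌋ = 2
(the next term ⌊1339/23^3⌋ = 0, terminating the sum). Summing: v_23(1339!) = 58 + 2 = 60.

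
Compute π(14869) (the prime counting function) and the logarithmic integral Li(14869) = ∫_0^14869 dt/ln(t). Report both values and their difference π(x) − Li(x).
π(14869) = 1742;  Li(14869) ≈ 1763.00;  π(x) − Li(x) ≈ -21.00.

Direct count of primes ≤ 14869 gives π(14869) = 1742. Numerical evaluation of the logarithmic integral gives Li(14869) ≈ 1763.00. The difference π(x) − Li(x) ≈ -21.00 is typically negative for small/moderate x (Li(x) overestimates), though Littlewood's theorem shows this sign changes infinitely often.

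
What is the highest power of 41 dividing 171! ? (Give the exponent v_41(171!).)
v_41(171!) = 4

Legendre's formula: v_p(n!) = Σ_{k ≥ 1} ⌊n / p^k⌋. For p = 41, n = 171, the terms are:
  ⌊171/41^1⌋ = ⌊171/41⌋ = 4
(the next term ⌊171/41^2⌋ = 0, terminating the sum). Summing: v_41(171!) = 4 = 4.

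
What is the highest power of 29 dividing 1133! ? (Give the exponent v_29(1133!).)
v_29(1133!) = 40

Legendre's formula: v_p(n!) = Σ_{k ≥ 1} ⌊n / p^k⌋. For p = 29, n = 1133, the terms are:
  ⌊1133/29^1⌋ = ⌊1133/29⌋ = 39
  ⌊1133/29^2⌋ = ⌊1133/841⌋ = 1
(the next term ⌊1133/29^3⌋ = 0, terminating the sum). Summing: v_29(1133!) = 39 + 1 = 40.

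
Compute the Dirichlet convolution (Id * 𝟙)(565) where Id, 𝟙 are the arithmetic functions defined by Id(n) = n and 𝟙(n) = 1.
(Id * 𝟙)(565) = 684

Divisors of 565: [1, 5, 113, 565]. For each d | 565:
  d = 1: Id(1) · 𝟙(565/1) = 1 · 1 = 1
  d = 5: Id(5) · 𝟙(565/5) = 5 · 1 = 5
  d = 113: Id(113) · 𝟙(565/113) = 113 · 1 = 113
  d = 565: Id(565) · 𝟙(565/565) = 565 · 1 = 565
Summing: (Id * 𝟙)(565) = 1 + 5 + 113 + 565 = 684.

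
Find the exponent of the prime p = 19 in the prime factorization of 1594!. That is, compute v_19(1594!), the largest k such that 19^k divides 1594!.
v_19(1594!) = 87

Legendre's formula: v_p(n!) = Σ_{k ≥ 1} ⌊n / p^k⌋. For p = 19, n = 1594, the terms are:
  ⌊1594/19^1⌋ = ⌊1594/19⌋ = 83
  ⌊1594/19^2⌋ = ⌊1594/361⌋ = 4
(the next term ⌊1594/19^3⌋ = 0, terminating the sum). Summing: v_19(1594!) = 83 + 4 = 87.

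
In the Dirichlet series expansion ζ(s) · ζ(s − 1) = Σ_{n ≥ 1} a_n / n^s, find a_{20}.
σ(20) = 42

In the product (Σ m^0/m^s)(Σ k / k^s) = Σ (Σ_{d | n} d) / n^s, the coefficient of 1/n^s is σ(n) = Σ_{d | n} d. For n = 20, divisors are [1, 2, 4, 5, 10, 20]; summing: σ(20) = 42.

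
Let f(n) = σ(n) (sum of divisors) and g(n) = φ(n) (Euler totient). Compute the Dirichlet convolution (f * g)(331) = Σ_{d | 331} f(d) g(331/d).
(σ * φ)(331) = 662

Divisors of 331: [1, 331]. For each d | 331:
  d = 1: σ(1) · φ(331/1) = 1 · 330 = 330
  d = 331: σ(331) · φ(331/331) = 332 · 1 = 332
Summing: (σ * φ)(331) = 330 + 332 = 662.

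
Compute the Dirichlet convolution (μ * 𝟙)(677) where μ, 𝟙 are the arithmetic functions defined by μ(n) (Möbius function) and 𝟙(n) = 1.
(μ * 𝟙)(677) = 0

Divisors of 677: [1, 677]. For each d | 677:
  d = 1: μ(1) · 𝟙(677/1) = 1 · 1 = 1
  d = 677: μ(677) · 𝟙(677/677) = -1 · 1 = -1
Summing: (μ * 𝟙)(677) = 1 + -1 = 0.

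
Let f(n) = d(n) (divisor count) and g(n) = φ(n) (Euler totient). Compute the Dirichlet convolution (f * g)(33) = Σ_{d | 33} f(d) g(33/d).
(d * φ)(33) = 48

Divisors of 33: [1, 3, 11, 33]. For each d | 33:
  d = 1: d(1) · φ(33/1) = 1 · 20 = 20
  d = 3: d(3) · φ(33/3) = 2 · 10 = 20
  d = 11: d(11) · φ(33/11) = 2 · 2 = 4
  d = 33: d(33) · φ(33/33) = 4 · 1 = 4
Summing: (d * φ)(33) = 20 + 20 + 4 + 4 = 48.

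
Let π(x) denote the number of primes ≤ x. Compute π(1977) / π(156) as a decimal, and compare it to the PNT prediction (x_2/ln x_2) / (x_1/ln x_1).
π(1977)/π(156) = 298/36 ≈ 8.2778;  PNT prediction ≈ 8.4325.

π(156) = 36 and π(1977) = 298, so π(1977)/π(156) ≈ 8.2778. The PNT-predicted ratio is (1977/ln(1977)) / (156/ln(156)) ≈ 8.4325. The two agree to within a few percent, as expected.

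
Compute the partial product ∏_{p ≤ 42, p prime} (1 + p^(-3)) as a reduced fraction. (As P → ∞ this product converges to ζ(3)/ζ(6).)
∏ = 19748514390846878817381777408/16714921165084221808965643495

The primes p ≤ 42 are [2, 3, 5, 7, 11, 13, 17, 19, 23, 29, 31, 37, 41]. For each, (1 + 1/p^3) = (p^3 + 1)/p^3. Multiplying these fractions over p ∈ [2, 3, 5, 7, 11, 13, 17, 19, 23, 29, 31, 37, 41] gives 19748514390846878817381777408/16714921165084221808965643495. (In the limit P → ∞ this tends to ζ(3)/ζ(6).)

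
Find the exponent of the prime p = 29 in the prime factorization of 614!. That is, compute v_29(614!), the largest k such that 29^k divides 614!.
v_29(614!) = 21

Legendre's formula: v_p(n!) = Σ_{k ≥ 1} ⌊n / p^k⌋. For p = 29, n = 614, the terms are:
  ⌊614/29^1⌋ = ⌊614/29⌋ = 21
(the next term ⌊614/29^2⌋ = 0, terminating the sum). Summing: v_29(614!) = 21 = 21.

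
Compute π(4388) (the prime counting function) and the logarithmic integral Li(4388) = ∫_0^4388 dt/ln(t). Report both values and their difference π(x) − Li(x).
π(4388) = 597;  Li(4388) ≈ 611.88;  π(x) − Li(x) ≈ -14.88.

Direct count of primes ≤ 4388 gives π(4388) = 597. Numerical evaluation of the logarithmic integral gives Li(4388) ≈ 611.88. The difference π(x) − Li(x) ≈ -14.88 is typically negative for small/moderate x (Li(x) overestimates), though Littlewood's theorem shows this sign changes infinitely often.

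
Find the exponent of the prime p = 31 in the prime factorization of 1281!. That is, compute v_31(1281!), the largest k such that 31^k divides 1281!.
v_31(1281!) = 42

Legendre's formula: v_p(n!) = Σ_{k ≥ 1} ⌊n / p^k⌋. For p = 31, n = 1281, the terms are:
  ⌊1281/31^1⌋ = ⌊1281/31⌋ = 41
  ⌊1281/31^2⌋ = ⌊1281/961⌋ = 1
(the next term ⌊1281/31^3⌋ = 0, terminating the sum). Summing: v_31(1281!) = 41 + 1 = 42.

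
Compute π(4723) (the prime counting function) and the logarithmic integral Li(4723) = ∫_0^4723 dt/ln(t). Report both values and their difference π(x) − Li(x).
π(4723) = 637;  Li(4723) ≈ 651.65;  π(x) − Li(x) ≈ -14.65.

Direct count of primes ≤ 4723 gives π(4723) = 637. Numerical evaluation of the logarithmic integral gives Li(4723) ≈ 651.65. The difference π(x) − Li(x) ≈ -14.65 is typically negative for small/moderate x (Li(x) overestimates), though Littlewood's theorem shows this sign changes infinitely often.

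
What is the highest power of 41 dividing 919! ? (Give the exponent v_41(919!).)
v_41(919!) = 22

Legendre's formula: v_p(n!) = Σ_{k ≥ 1} ⌊n / p^k⌋. For p = 41, n = 919, the terms are:
  ⌊919/41^1⌋ = ⌊919/41⌋ = 22
(the next term ⌊919/41^2⌋ = 0, terminating the sum). Summing: v_41(919!) = 22 = 22.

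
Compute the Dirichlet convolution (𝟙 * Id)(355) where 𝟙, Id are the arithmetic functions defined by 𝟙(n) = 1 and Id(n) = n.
(𝟙 * Id)(355) = 432

Divisors of 355: [1, 5, 71, 355]. For each d | 355:
  d = 1: 𝟙(1) · Id(355/1) = 1 · 355 = 355
  d = 5: 𝟙(5) · Id(355/5) = 1 · 71 = 71
  d = 71: 𝟙(71) · Id(355/71) = 1 · 5 = 5
  d = 355: 𝟙(355) · Id(355/355) = 1 · 1 = 1
Summing: (𝟙 * Id)(355) = 355 + 71 + 5 + 1 = 432.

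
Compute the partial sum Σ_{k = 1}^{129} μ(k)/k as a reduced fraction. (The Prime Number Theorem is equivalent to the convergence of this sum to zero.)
Σ μ(k)/k = 2883541630766650147338641079750887309418649355/401447693933303618909444119902604513664588524773

Values of μ(k) for 1 ≤ k ≤ 129: μ(1) = 1, μ(2) = -1, μ(3) = -1, μ(5) = -1, μ(6) = 1, μ(7) = -1, μ(10) = 1, μ(11) = -1, μ(13) = -1, μ(14) = 1, μ(15) = 1, μ(17) = -1, μ(19) = -1, μ(21) = 1, μ(22) = 1, μ(23) = -1, μ(26) = 1, μ(29) = -1, μ(30) = -1, μ(31) = -1, μ(33) = 1, μ(34) = 1, μ(35) = 1, μ(37) = -1, μ(38) = 1, μ(39) = 1, μ(41) = -1, μ(42) = -1, μ(43) = -1, μ(46) = 1, μ(47) = -1, μ(51) = 1, μ(53) = -1, μ(55) = 1, μ(57) = 1, μ(58) = 1, μ(59) = -1, μ(61) = -1, μ(62) = 1, μ(65) = 1, μ(66) = -1, μ(67) = -1, μ(69) = 1, μ(70) = -1, μ(71) = -1, μ(73) = -1, μ(74) = 1, μ(77) = 1, μ(78) = -1, μ(79) = -1, μ(82) = 1, μ(83) = -1, μ(85) = 1, μ(86) = 1, μ(87) = 1, μ(89) = -1, μ(91) = 1, μ(93) = 1, μ(94) = 1, μ(95) = 1, μ(97) = -1, μ(101) = -1, μ(102) = -1, μ(103) = -1, μ(105) = -1, μ(106) = 1, μ(107) = -1, μ(109) = -1, μ(110) = -1, μ(111) = 1, μ(113) = -1, μ(114) = -1, μ(115) = 1, μ(118) = 1, μ(119) = 1, μ(122) = 1, μ(123) = 1, μ(127) = -1, μ(129) = 1, with μ = 0 on non-squarefree integers. Summing μ(k)/k for k where μ(k) ≠ 0 gives 2883541630766650147338641079750887309418649355/401447693933303618909444119902604513664588524773 ≈ 0.0072. (PNT ⟺ this sum → 0 as n → ∞.)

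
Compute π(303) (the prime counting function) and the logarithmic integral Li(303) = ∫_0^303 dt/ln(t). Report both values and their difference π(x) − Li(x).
π(303) = 62;  Li(303) ≈ 68.86;  π(x) − Li(x) ≈ -6.86.

Direct count of primes ≤ 303 gives π(303) = 62. Numerical evaluation of the logarithmic integral gives Li(303) ≈ 68.86. The difference π(x) − Li(x) ≈ -6.86 is typically negative for small/moderate x (Li(x) overestimates), though Littlewood's theorem shows this sign changes infinitely often.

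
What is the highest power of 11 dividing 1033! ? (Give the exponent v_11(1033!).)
v_11(1033!) = 101

Legendre's formula: v_p(n!) = Σ_{k ≥ 1} ⌊n / p^k⌋. For p = 11, n = 1033, the terms are:
  ⌊1033/11^1⌋ = ⌊1033/11⌋ = 93
  ⌊1033/11^2⌋ = ⌊1033/121⌋ = 8
(the next term ⌊1033/11^3⌋ = 0, terminating the sum). Summing: v_11(1033!) = 93 + 8 = 101.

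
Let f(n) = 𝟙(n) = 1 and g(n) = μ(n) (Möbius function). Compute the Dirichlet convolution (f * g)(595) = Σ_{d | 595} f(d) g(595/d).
(𝟙 * μ)(595) = 0

Divisors of 595: [1, 5, 7, 17, 35, 85, 119, 595]. For each d | 595:
  d = 1: 𝟙(1) · μ(595/1) = 1 · -1 = -1
  d = 5: 𝟙(5) · μ(595/5) = 1 · 1 = 1
  d = 7: 𝟙(7) · μ(595/7) = 1 · 1 = 1
  d = 17: 𝟙(17) · μ(595/17) = 1 · 1 = 1
  d = 35: 𝟙(35) · μ(595/35) = 1 · -1 = -1
  d = 85: 𝟙(85) · μ(595/85) = 1 · -1 = -1
  d = 119: 𝟙(119) · μ(595/119) = 1 · -1 = -1
  d = 595: 𝟙(595) · μ(595/595) = 1 · 1 = 1
Summing: (𝟙 * μ)(595) = -1 + 1 + 1 + 1 + -1 + -1 + -1 + 1 = 0.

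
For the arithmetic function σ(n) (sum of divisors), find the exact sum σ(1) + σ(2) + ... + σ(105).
Σ_{n ≤ 105} σ(n) = 9123

Compute σ(n) for each 1 ≤ n ≤ 105: σ(1) = 1, σ(2) = 3, σ(3) = 4, σ(4) = 7, σ(5) = 6, σ(6) = 12, σ(7) = 8, σ(8) = 15, σ(9) = 13, σ(10) = 18, σ(11) = 12, σ(12) = 28, σ(13) = 14, σ(14) = 24, σ(15) = 24, σ(16) = 31, σ(17) = 18, σ(18) = 39, σ(19) = 20, σ(20) = 42, σ(21) = 32, σ(22) = 36, σ(23) = 24, σ(24) = 60, σ(25) = 31, σ(26) = 42, σ(27) = 40, σ(28) = 56, σ(29) = 30, σ(30) = 72, σ(31) = 32, σ(32) = 63, σ(33) = 48, σ(34) = 54, σ(35) = 48, σ(36) = 91, σ(37) = 38, σ(38) = 60, σ(39) = 56, σ(40) = 90, σ(41) = 42, σ(42) = 96, σ(43) = 44, σ(44) = 84, σ(45) = 78, σ(46) = 72, σ(47) = 48, σ(48) = 124, σ(49) = 57, σ(50) = 93, σ(51) = 72, σ(52) = 98, σ(53) = 54, σ(54) = 120, σ(55) = 72, σ(56) = 120, σ(57) = 80, σ(58) = 90, σ(59) = 60, σ(60) = 168, σ(61) = 62, σ(62) = 96, σ(63) = 104, σ(64) = 127, σ(65) = 84, σ(66) = 144, σ(67) = 68, σ(68) = 126, σ(69) = 96, σ(70) = 144, σ(71) = 72, σ(72) = 195, σ(73) = 74, σ(74) = 114, σ(75) = 124, σ(76) = 140, σ(77) = 96, σ(78) = 168, σ(79) = 80, σ(80) = 186, σ(81) = 121, σ(82) = 126, σ(83) = 84, σ(84) = 224, σ(85) = 108, σ(86) = 132, σ(87) = 120, σ(88) = 180, σ(89) = 90, σ(90) = 234, σ(91) = 112, σ(92) = 168, σ(93) = 128, σ(94) = 144, σ(95) = 120, σ(96) = 252, σ(97) = 98, σ(98) = 171, σ(99) = 156, σ(100) = 217, σ(101) = 102, σ(102) = 216, σ(103) = 104, σ(104) = 210, σ(105) = 192. Summing all 105 values: 9123. (Average order: Σ_{n ≤ x} σ(n) ~ (π²/12) x². For x = 105, (π²/12)·105² ≈ 9067.70.)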